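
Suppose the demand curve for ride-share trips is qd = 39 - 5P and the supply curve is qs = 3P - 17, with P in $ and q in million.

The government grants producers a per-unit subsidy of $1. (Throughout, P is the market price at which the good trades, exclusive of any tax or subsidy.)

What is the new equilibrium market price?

6.625

Initially, 39 - 5P = 3P - 17, so 56 = 8P and P = 7, q = 4.
Since sellers receive the price plus the subsidy, the effective supply curve becomes qs = 3P - 14.
Equate the new curves: 39 - 5P = 3P - 14, giving 53 = 8P, P = 6.625, q = 5.875.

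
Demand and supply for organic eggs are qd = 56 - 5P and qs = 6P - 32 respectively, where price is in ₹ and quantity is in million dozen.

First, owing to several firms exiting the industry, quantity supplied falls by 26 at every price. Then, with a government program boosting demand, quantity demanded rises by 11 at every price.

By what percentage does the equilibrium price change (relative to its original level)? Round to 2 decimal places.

+42.05

Before the shock: 56 - 5P = 6P - 32 ⇒ 88 = 11P ⇒ P = 8, q = 16.
After the shift, demand is qd = 67 - 5P and supply is qs = 6P - 58.
New equilibrium: 67 - 5P = 6P - 58 ⇒ 125 = 11P ⇒ P = 125/11 ≈ 11.3636, q = 112/11 ≈ 10.1818.
%ΔP = (11.3636 − 8) / 8 × 100 = +42.05%.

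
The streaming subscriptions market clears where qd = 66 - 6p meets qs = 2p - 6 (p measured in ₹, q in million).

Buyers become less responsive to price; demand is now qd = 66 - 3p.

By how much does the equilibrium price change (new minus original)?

Solve the original market: 66 - 6p = 2p - 6, hence p = 9 and q = 12.
The new curves are qd = 66 - 3p (demand) and qs = 2p - 6 (supply).
Equate the new curves: 66 - 3p = 2p - 6, giving 72 = 5p, p = 14.4, q = 22.8.
Δp = 14.4 − 9 = +5.4.

+5.4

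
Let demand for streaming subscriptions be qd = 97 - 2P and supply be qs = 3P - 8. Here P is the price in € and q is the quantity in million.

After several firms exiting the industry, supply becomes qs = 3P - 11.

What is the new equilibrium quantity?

Solve the original market: 97 - 2P = 3P - 8, hence P = 21 and q = 55.
The shock moves the curves to qd = 97 - 2P and qs = 3P - 11.
Clearing the new market: 97 - 2P = 3P - 11, so P = 21.6 and q = 53.8.

53.8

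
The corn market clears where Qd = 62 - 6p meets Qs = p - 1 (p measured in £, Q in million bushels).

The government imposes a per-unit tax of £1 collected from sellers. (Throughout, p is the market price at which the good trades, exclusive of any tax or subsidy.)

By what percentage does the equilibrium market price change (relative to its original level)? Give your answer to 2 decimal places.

Solve the original market: 62 - 6p = p - 1, hence p = 9 and Q = 8.
Since sellers keep the price net of the tax, the effective supply curve becomes Qs = p - 2.
Equate the new curves: 62 - 6p = p - 2, giving 64 = 7p, p = 64/7 ≈ 9.1429, Q = 50/7 ≈ 7.1429.
%Δp = (9.1429 − 9) / 9 × 100 = +1.59%.

+1.59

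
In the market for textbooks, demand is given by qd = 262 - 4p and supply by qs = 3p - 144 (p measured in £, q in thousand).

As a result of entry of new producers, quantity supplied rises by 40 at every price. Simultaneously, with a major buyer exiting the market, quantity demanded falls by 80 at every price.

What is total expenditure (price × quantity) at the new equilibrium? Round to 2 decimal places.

758.78

Before the shock: 262 - 4p = 3p - 144 ⇒ 406 = 7p ⇒ p = 58, q = 30.
With the change applied: demand qd = 182 - 4p, supply qs = 3p - 104.
New equilibrium: 182 - 4p = 3p - 104 ⇒ 286 = 7p ⇒ p = 286/7 ≈ 40.8571, q = 130/7 ≈ 18.5714.
New expenditure = 40.8571 × 18.5714 = 758.78.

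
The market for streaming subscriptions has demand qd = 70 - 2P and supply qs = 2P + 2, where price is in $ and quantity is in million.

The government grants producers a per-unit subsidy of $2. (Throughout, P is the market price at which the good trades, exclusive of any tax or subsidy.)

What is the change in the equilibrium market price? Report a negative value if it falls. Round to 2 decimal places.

-1.00

Before the shock: 70 - 2P = 2P + 2 ⇒ 68 = 4P ⇒ P = 17, q = 36.
Since sellers receive the price plus the subsidy, the effective supply curve becomes qs = 2P + 6.
New equilibrium: 70 - 2P = 2P + 6 ⇒ 64 = 4P ⇒ P = 16, q = 38.
ΔP = 16 − 17 = -1.00.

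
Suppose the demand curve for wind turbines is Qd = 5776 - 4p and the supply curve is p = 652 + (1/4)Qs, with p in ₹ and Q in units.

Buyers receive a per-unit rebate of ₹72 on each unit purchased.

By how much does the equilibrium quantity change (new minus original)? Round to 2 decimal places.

+144.00

Solve the original market: 5776 - 4p = 4p - 2608, hence p = 1048 and Q = 1584.
Since buyers' out-of-pocket price is the market price minus the rebate, the effective demand curve becomes Qd = 6064 - 4p.
Setting them equal: 6064 - 4p = 4p - 2608 → 8672 = 8p, so p = 1084 and Q = 1728.
ΔQ = 1728 − 1584 = +144.00.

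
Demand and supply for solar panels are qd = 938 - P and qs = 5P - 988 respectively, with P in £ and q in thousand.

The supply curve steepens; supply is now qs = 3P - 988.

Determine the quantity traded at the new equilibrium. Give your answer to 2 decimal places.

Solve the original market: 938 - P = 5P - 988, hence P = 321 and q = 617.
With the change applied: demand qd = 938 - P, supply qs = 3P - 988.
Equate the new curves: 938 - P = 3P - 988, giving 1926 = 4P, P = 481.5, q = 456.5.

456.50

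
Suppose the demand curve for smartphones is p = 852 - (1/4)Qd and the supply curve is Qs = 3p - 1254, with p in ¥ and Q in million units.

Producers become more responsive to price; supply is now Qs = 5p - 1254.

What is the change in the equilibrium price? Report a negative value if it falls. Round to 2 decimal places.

-148.00

Original equilibrium: 3408 - 4p = 3p - 1254 gives 4662 = 7p, so p = 666 and Q = 744.
The new curves are Qd = 3408 - 4p (demand) and Qs = 5p - 1254 (supply).
New equilibrium: 3408 - 4p = 5p - 1254 ⇒ 4662 = 9p ⇒ p = 518, Q = 1336.
Δp = 518 − 666 = -148.00.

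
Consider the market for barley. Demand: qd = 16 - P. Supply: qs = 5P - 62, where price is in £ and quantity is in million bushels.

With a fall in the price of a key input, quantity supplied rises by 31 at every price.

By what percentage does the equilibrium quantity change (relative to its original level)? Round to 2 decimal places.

Initially, 16 - P = 5P - 62, so 78 = 6P and P = 13, q = 3.
The new curves are qd = 16 - P (demand) and qs = 5P - 31 (supply).
Setting them equal: 16 - P = 5P - 31 → 47 = 6P, so P = 47/6 ≈ 7.8333 and q = 49/6 ≈ 8.1667.
%Δq = (8.1667 − 3) / 3 × 100 = +172.22%.

+172.22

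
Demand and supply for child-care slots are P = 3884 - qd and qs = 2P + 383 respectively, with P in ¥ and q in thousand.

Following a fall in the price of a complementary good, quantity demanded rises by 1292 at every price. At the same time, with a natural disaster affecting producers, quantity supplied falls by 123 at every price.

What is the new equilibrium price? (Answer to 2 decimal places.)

1638.67

Before the shock: 3884 - P = 2P + 383 ⇒ 3501 = 3P ⇒ P = 1167, q = 2717.
After the shift, demand is qd = 5176 - P and supply is qs = 2P + 260.
Setting them equal: 5176 - P = 2P + 260 → 4916 = 3P, so P = 4916/3 ≈ 1638.6667 and q = 10612/3 ≈ 3537.3333.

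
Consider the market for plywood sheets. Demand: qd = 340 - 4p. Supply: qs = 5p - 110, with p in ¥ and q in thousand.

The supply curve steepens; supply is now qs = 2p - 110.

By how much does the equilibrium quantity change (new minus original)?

-100

Original equilibrium: 340 - 4p = 5p - 110 gives 450 = 9p, so p = 50 and q = 140.
After the shift, demand is qd = 340 - 4p and supply is qs = 2p - 110.
Clearing the new market: 340 - 4p = 2p - 110, so p = 75 and q = 40.
Δq = 40 − 140 = -100.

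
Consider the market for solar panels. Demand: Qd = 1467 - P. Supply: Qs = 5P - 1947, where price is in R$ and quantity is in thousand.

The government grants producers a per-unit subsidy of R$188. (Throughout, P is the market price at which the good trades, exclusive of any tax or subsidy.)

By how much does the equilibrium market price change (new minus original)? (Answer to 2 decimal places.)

Before the shock: 1467 - P = 5P - 1947 ⇒ 3414 = 6P ⇒ P = 569, Q = 898.
Since sellers receive the price plus the subsidy, the effective supply curve becomes Qs = 5P - 1007.
New equilibrium: 1467 - P = 5P - 1007 ⇒ 2474 = 6P ⇒ P = 1237/3 ≈ 412.3333, Q = 3164/3 ≈ 1054.6667.
ΔP = 412.3333 − 569 = -156.67.

-156.67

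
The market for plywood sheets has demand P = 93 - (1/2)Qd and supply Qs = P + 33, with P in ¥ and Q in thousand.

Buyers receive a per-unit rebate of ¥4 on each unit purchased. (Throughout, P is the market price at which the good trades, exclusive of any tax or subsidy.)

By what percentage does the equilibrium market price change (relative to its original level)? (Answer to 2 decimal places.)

+5.23

Original equilibrium: 186 - 2P = P + 33 gives 153 = 3P, so P = 51 and Q = 84.
Since buyers' out-of-pocket price is the market price minus the rebate, the effective demand curve becomes Qd = 194 - 2P.
Setting them equal: 194 - 2P = P + 33 → 161 = 3P, so P = 161/3 ≈ 53.6667 and Q = 260/3 ≈ 86.6667.
%ΔP = (53.6667 − 51) / 51 × 100 = +5.23%.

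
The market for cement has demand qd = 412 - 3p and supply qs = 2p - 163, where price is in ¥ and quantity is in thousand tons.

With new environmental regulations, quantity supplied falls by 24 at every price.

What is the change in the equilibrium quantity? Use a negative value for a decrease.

Original equilibrium: 412 - 3p = 2p - 163 gives 575 = 5p, so p = 115 and q = 67.
The shock moves the curves to qd = 412 - 3p and qs = 2p - 187.
Setting them equal: 412 - 3p = 2p - 187 → 599 = 5p, so p = 119.8 and q = 52.6.
Δq = 52.6 − 67 = -14.4.

-14.4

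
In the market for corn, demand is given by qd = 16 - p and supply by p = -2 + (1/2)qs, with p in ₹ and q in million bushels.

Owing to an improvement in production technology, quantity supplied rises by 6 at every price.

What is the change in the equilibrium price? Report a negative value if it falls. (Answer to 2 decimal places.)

-2.00

Solve the original market: 16 - p = 2p + 4, hence p = 4 and q = 12.
With the change applied: demand qd = 16 - p, supply qs = 2p + 10.
Clearing the new market: 16 - p = 2p + 10, so p = 2 and q = 14.
Δp = 2 − 4 = -2.00.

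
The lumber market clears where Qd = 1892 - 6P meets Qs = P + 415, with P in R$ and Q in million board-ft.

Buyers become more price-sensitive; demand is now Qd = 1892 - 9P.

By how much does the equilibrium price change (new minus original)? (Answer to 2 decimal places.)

-63.30

Before the shock: 1892 - 6P = P + 415 ⇒ 1477 = 7P ⇒ P = 211, Q = 626.
The shock moves the curves to Qd = 1892 - 9P and Qs = P + 415.
New equilibrium: 1892 - 9P = P + 415 ⇒ 1477 = 10P ⇒ P = 147.7, Q = 562.7.
ΔP = 147.7 − 211 = -63.30.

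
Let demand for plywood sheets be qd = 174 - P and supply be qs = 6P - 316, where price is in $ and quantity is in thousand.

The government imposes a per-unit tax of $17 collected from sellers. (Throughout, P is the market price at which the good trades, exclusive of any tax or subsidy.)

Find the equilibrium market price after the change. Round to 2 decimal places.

Solve the original market: 174 - P = 6P - 316, hence P = 70 and q = 104.
Since sellers keep the price net of the tax, the effective supply curve becomes qs = 6P - 418.
New equilibrium: 174 - P = 6P - 418 ⇒ 592 = 7P ⇒ P = 592/7 ≈ 84.5714, q = 626/7 ≈ 89.4286.

84.57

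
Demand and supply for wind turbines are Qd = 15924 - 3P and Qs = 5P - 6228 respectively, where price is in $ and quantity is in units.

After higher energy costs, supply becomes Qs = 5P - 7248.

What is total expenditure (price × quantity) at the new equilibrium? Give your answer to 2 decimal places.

Solve the original market: 15924 - 3P = 5P - 6228, hence P = 2769 and Q = 7617.
With the change applied: demand Qd = 15924 - 3P, supply Qs = 5P - 7248.
Setting them equal: 15924 - 3P = 5P - 7248 → 23172 = 8P, so P = 2896.5 and Q = 7234.5.
New expenditure = 2896.5 × 7234.5 = 20954729.25.

20954729.25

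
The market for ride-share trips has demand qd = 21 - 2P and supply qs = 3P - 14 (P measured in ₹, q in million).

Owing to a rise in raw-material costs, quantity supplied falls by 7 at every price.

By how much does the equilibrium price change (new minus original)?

+1.4

Solve the original market: 21 - 2P = 3P - 14, hence P = 7 and q = 7.
With the change applied: demand qd = 21 - 2P, supply qs = 3P - 21.
Setting them equal: 21 - 2P = 3P - 21 → 42 = 5P, so P = 8.4 and q = 4.2.
ΔP = 8.4 − 7 = +1.4.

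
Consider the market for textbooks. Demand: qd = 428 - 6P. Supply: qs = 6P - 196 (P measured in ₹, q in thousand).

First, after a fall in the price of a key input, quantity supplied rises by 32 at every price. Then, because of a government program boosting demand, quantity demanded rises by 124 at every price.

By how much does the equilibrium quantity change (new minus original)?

Solve the original market: 428 - 6P = 6P - 196, hence P = 52 and q = 116.
The new curves are qd = 552 - 6P (demand) and qs = 6P - 164 (supply).
New equilibrium: 552 - 6P = 6P - 164 ⇒ 716 = 12P ⇒ P = 179/3 ≈ 59.6667, q = 194.
Δq = 194 − 116 = +78.

+78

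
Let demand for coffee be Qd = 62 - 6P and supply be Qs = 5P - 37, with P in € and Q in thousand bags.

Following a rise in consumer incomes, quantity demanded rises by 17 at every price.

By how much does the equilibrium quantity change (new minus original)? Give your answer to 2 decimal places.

Solve the original market: 62 - 6P = 5P - 37, hence P = 9 and Q = 8.
The new curves are Qd = 79 - 6P (demand) and Qs = 5P - 37 (supply).
Setting them equal: 79 - 6P = 5P - 37 → 116 = 11P, so P = 116/11 ≈ 10.5455 and Q = 173/11 ≈ 15.7273.
ΔQ = 15.7273 − 8 = +7.73.

+7.73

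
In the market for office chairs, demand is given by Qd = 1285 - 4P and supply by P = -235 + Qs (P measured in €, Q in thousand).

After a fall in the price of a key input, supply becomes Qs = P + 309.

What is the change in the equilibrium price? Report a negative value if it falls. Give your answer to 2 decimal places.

-14.80

Solve the original market: 1285 - 4P = P + 235, hence P = 210 and Q = 445.
After the shift, demand is Qd = 1285 - 4P and supply is Qs = P + 309.
Setting them equal: 1285 - 4P = P + 309 → 976 = 5P, so P = 195.2 and Q = 504.2.
ΔP = 195.2 − 210 = -14.80.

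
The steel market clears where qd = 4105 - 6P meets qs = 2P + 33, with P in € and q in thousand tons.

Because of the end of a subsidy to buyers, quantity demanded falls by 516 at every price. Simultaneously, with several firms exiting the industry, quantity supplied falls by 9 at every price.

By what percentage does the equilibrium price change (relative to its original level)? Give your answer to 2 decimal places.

Initially, 4105 - 6P = 2P + 33, so 4072 = 8P and P = 509, q = 1051.
After the shift, demand is qd = 3589 - 6P and supply is qs = 2P + 24.
Clearing the new market: 3589 - 6P = 2P + 24, so P = 445.625 and q = 915.25.
%ΔP = (445.625 − 509) / 509 × 100 = -12.45%.

-12.45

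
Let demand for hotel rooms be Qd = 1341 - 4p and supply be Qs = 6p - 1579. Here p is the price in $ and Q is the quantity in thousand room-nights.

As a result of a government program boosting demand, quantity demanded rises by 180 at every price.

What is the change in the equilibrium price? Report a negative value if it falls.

Initially, 1341 - 4p = 6p - 1579, so 2920 = 10p and p = 292, Q = 173.
After the shift, demand is Qd = 1521 - 4p and supply is Qs = 6p - 1579.
New equilibrium: 1521 - 4p = 6p - 1579 ⇒ 3100 = 10p ⇒ p = 310, Q = 281.
Δp = 310 − 292 = +18.

+18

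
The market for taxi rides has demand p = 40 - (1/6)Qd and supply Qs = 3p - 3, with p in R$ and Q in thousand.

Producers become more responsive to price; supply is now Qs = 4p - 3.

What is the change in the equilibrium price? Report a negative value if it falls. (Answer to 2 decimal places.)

-2.70

Original equilibrium: 240 - 6p = 3p - 3 gives 243 = 9p, so p = 27 and Q = 78.
After the shift, demand is Qd = 240 - 6p and supply is Qs = 4p - 3.
New equilibrium: 240 - 6p = 4p - 3 ⇒ 243 = 10p ⇒ p = 24.3, Q = 94.2.
Δp = 24.3 − 27 = -2.70.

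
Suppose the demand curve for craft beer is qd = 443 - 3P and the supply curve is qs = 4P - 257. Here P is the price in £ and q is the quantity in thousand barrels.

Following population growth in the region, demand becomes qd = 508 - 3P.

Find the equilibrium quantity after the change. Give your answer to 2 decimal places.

Original equilibrium: 443 - 3P = 4P - 257 gives 700 = 7P, so P = 100 and q = 143.
With the change applied: demand qd = 508 - 3P, supply qs = 4P - 257.
Equate the new curves: 508 - 3P = 4P - 257, giving 765 = 7P, P = 765/7 ≈ 109.2857, q = 1261/7 ≈ 180.1429.

180.14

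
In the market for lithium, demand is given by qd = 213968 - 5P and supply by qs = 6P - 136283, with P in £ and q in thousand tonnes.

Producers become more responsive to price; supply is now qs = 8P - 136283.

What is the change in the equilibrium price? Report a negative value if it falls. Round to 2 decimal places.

-4898.62

Solve the original market: 213968 - 5P = 6P - 136283, hence P = 31841 and q = 54763.
With the change applied: demand qd = 213968 - 5P, supply qs = 8P - 136283.
New equilibrium: 213968 - 5P = 8P - 136283 ⇒ 350251 = 13P ⇒ P = 350251/13 ≈ 26942.3846, q = 1030329/13 ≈ 79256.0769.
ΔP = 26942.3846 − 31841 = -4898.62.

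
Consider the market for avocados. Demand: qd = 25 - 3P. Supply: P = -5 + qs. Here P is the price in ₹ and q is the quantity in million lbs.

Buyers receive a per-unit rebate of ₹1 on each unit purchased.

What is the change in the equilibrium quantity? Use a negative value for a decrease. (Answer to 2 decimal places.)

Solve the original market: 25 - 3P = P + 5, hence P = 5 and q = 10.
Since buyers' out-of-pocket price is the market price minus the rebate, the effective demand curve becomes qd = 28 - 3P.
Clearing the new market: 28 - 3P = P + 5, so P = 5.75 and q = 10.75.
Δq = 10.75 − 10 = +0.75.

+0.75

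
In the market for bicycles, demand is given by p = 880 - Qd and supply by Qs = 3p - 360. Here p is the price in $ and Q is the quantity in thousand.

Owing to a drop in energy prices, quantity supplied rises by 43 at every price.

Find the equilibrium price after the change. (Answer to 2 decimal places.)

Solve the original market: 880 - p = 3p - 360, hence p = 310 and Q = 570.
The shock moves the curves to Qd = 880 - p and Qs = 3p - 317.
Equate the new curves: 880 - p = 3p - 317, giving 1197 = 4p, p = 299.25, Q = 580.75.

299.25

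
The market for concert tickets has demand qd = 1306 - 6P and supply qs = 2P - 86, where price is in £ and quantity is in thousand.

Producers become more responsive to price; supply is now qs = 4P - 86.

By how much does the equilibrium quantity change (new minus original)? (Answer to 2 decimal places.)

+208.80

Solve the original market: 1306 - 6P = 2P - 86, hence P = 174 and q = 262.
After the shift, demand is qd = 1306 - 6P and supply is qs = 4P - 86.
Equate the new curves: 1306 - 6P = 4P - 86, giving 1392 = 10P, P = 139.2, q = 470.8.
Δq = 470.8 − 262 = +208.80.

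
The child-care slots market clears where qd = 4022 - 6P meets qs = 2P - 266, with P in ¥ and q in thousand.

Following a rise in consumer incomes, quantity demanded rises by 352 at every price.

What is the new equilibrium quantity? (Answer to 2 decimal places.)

Before the shock: 4022 - 6P = 2P - 266 ⇒ 4288 = 8P ⇒ P = 536, q = 806.
With the change applied: demand qd = 4374 - 6P, supply qs = 2P - 266.
New equilibrium: 4374 - 6P = 2P - 266 ⇒ 4640 = 8P ⇒ P = 580, q = 894.

894.00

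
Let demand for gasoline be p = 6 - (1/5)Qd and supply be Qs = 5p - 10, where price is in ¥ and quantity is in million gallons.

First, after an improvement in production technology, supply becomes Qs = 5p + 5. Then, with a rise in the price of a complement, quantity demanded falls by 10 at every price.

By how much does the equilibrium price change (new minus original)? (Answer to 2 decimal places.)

-2.50

Initially, 30 - 5p = 5p - 10, so 40 = 10p and p = 4, Q = 10.
The new curves are Qd = 20 - 5p (demand) and Qs = 5p + 5 (supply).
Clearing the new market: 20 - 5p = 5p + 5, so p = 1.5 and Q = 12.5.
Δp = 1.5 − 4 = -2.50.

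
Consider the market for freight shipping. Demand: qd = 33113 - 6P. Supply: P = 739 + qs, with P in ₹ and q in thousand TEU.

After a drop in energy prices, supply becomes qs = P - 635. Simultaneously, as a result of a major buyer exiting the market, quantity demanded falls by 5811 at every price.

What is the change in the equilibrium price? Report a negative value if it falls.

Before the shock: 33113 - 6P = P - 739 ⇒ 33852 = 7P ⇒ P = 4836, q = 4097.
After the shift, demand is qd = 27302 - 6P and supply is qs = P - 635.
Equate the new curves: 27302 - 6P = P - 635, giving 27937 = 7P, P = 3991, q = 3356.
ΔP = 3991 − 4836 = -845.

-845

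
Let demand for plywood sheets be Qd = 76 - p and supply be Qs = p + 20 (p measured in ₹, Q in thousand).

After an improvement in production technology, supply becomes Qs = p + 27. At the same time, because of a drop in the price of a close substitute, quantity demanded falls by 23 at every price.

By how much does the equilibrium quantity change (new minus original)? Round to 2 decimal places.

-8.00

Original equilibrium: 76 - p = p + 20 gives 56 = 2p, so p = 28 and Q = 48.
The shock moves the curves to Qd = 53 - p and Qs = p + 27.
Setting them equal: 53 - p = p + 27 → 26 = 2p, so p = 13 and Q = 40.
ΔQ = 40 − 48 = -8.00.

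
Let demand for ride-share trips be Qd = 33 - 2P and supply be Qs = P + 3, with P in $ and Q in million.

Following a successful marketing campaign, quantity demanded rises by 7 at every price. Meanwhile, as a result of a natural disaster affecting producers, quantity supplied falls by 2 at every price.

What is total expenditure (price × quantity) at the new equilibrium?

182

Initially, 33 - 2P = P + 3, so 30 = 3P and P = 10, Q = 13.
With the change applied: demand Qd = 40 - 2P, supply Qs = P + 1.
New equilibrium: 40 - 2P = P + 1 ⇒ 39 = 3P ⇒ P = 13, Q = 14.
New expenditure = 13 × 14 = 182.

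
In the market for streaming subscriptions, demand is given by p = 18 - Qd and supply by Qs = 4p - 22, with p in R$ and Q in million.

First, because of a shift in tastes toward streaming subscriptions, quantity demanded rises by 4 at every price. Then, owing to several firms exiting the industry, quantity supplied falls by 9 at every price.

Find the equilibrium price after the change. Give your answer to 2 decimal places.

10.60

Initially, 18 - p = 4p - 22, so 40 = 5p and p = 8, Q = 10.
The shock moves the curves to Qd = 22 - p and Qs = 4p - 31.
New equilibrium: 22 - p = 4p - 31 ⇒ 53 = 5p ⇒ p = 10.6, Q = 11.4.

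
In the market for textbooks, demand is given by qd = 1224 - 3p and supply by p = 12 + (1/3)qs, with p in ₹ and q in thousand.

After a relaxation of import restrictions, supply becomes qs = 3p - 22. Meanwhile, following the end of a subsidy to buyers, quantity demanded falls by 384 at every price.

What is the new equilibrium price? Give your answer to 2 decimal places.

143.67

Initially, 1224 - 3p = 3p - 36, so 1260 = 6p and p = 210, q = 594.
After the shift, demand is qd = 840 - 3p and supply is qs = 3p - 22.
New equilibrium: 840 - 3p = 3p - 22 ⇒ 862 = 6p ⇒ p = 431/3 ≈ 143.6667, q = 409.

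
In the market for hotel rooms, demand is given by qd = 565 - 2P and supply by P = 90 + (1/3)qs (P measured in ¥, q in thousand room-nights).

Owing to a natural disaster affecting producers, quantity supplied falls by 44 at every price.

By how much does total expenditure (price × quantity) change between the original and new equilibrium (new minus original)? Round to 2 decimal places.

-1061.28

Before the shock: 565 - 2P = 3P - 270 ⇒ 835 = 5P ⇒ P = 167, q = 231.
After the shift, demand is qd = 565 - 2P and supply is qs = 3P - 314.
Equate the new curves: 565 - 2P = 3P - 314, giving 879 = 5P, P = 175.8, q = 213.4.
Expenditure moves from 167×231 = 38577 to 175.8×213.4 = 37515.72; change = -1061.28.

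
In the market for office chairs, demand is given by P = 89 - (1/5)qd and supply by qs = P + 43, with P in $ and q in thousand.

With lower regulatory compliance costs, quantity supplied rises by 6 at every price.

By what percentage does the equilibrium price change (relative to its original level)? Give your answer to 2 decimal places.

Initially, 445 - 5P = P + 43, so 402 = 6P and P = 67, q = 110.
The shock moves the curves to qd = 445 - 5P and qs = P + 49.
Equate the new curves: 445 - 5P = P + 49, giving 396 = 6P, P = 66, q = 115.
%ΔP = (66 − 67) / 67 × 100 = -1.49%.

-1.49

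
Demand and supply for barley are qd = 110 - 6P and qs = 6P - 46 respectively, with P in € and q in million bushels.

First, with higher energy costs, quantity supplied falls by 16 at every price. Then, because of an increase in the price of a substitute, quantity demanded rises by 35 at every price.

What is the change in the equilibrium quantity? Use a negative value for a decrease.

+9.5

Initially, 110 - 6P = 6P - 46, so 156 = 12P and P = 13, q = 32.
With the change applied: demand qd = 145 - 6P, supply qs = 6P - 62.
Setting them equal: 145 - 6P = 6P - 62 → 207 = 12P, so P = 17.25 and q = 41.5.
Δq = 41.5 − 32 = +9.5.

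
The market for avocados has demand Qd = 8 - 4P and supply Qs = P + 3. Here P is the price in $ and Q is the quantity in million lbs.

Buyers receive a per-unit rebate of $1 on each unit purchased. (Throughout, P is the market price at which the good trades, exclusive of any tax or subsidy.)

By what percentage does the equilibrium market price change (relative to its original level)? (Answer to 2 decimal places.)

Original equilibrium: 8 - 4P = P + 3 gives 5 = 5P, so P = 1 and Q = 4.
Since buyers' out-of-pocket price is the market price minus the rebate, the effective demand curve becomes Qd = 12 - 4P.
Equate the new curves: 12 - 4P = P + 3, giving 9 = 5P, P = 1.8, Q = 4.8.
%ΔP = (1.8 − 1) / 1 × 100 = +80.00%.

+80.00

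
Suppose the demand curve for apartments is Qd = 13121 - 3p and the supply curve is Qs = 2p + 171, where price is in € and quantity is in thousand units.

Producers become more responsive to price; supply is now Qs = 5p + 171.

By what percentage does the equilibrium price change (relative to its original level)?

-37.5

Solve the original market: 13121 - 3p = 2p + 171, hence p = 2590 and Q = 5351.
The new curves are Qd = 13121 - 3p (demand) and Qs = 5p + 171 (supply).
New equilibrium: 13121 - 3p = 5p + 171 ⇒ 12950 = 8p ⇒ p = 1618.75, Q = 8264.75.
%Δp = (1618.75 − 2590) / 2590 × 100 = -37.5%.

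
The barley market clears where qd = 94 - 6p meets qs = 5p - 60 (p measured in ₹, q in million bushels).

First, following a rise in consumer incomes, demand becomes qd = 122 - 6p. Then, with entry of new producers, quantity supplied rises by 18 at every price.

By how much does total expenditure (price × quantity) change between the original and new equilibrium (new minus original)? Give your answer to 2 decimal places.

Solve the original market: 94 - 6p = 5p - 60, hence p = 14 and q = 10.
The new curves are qd = 122 - 6p (demand) and qs = 5p - 42 (supply).
Equate the new curves: 122 - 6p = 5p - 42, giving 164 = 11p, p = 164/11 ≈ 14.9091, q = 358/11 ≈ 32.5455.
Expenditure moves from 14×10 = 140 to 14.9091×32.5455 = 485.2231; change = +345.22.

+345.22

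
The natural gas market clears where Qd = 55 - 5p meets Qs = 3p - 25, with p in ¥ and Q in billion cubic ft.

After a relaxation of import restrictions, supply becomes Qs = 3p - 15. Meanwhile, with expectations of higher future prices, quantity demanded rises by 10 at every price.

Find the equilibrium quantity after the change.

15

Original equilibrium: 55 - 5p = 3p - 25 gives 80 = 8p, so p = 10 and Q = 5.
With the change applied: demand Qd = 65 - 5p, supply Qs = 3p - 15.
Equate the new curves: 65 - 5p = 3p - 15, giving 80 = 8p, p = 10, Q = 15.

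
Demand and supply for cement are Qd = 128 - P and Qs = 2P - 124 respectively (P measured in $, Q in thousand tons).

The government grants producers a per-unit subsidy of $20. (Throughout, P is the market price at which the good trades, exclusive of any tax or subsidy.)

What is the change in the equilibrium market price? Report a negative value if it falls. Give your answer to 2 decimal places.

-13.33

Solve the original market: 128 - P = 2P - 124, hence P = 84 and Q = 44.
Since sellers receive the price plus the subsidy, the effective supply curve becomes Qs = 2P - 84.
Setting them equal: 128 - P = 2P - 84 → 212 = 3P, so P = 212/3 ≈ 70.6667 and Q = 172/3 ≈ 57.3333.
ΔP = 70.6667 − 84 = -13.33.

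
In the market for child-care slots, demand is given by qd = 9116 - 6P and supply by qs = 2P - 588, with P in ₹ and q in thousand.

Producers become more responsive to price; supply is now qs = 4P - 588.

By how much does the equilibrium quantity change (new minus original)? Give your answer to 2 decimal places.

Before the shock: 9116 - 6P = 2P - 588 ⇒ 9704 = 8P ⇒ P = 1213, q = 1838.
After the shift, demand is qd = 9116 - 6P and supply is qs = 4P - 588.
New equilibrium: 9116 - 6P = 4P - 588 ⇒ 9704 = 10P ⇒ P = 970.4, q = 3293.6.
Δq = 3293.6 − 1838 = +1455.60.

+1455.60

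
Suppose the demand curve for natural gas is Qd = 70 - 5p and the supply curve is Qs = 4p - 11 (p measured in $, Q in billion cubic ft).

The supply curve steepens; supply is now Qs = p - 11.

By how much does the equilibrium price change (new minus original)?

+4.5

Before the shock: 70 - 5p = 4p - 11 ⇒ 81 = 9p ⇒ p = 9, Q = 25.
With the change applied: demand Qd = 70 - 5p, supply Qs = p - 11.
Equate the new curves: 70 - 5p = p - 11, giving 81 = 6p, p = 13.5, Q = 2.5.
Δp = 13.5 − 9 = +4.5.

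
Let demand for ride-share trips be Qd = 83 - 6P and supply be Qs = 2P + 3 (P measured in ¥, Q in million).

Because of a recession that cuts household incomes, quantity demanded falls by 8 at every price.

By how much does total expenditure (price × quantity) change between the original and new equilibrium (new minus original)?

-41

Before the shock: 83 - 6P = 2P + 3 ⇒ 80 = 8P ⇒ P = 10, Q = 23.
The shock moves the curves to Qd = 75 - 6P and Qs = 2P + 3.
Setting them equal: 75 - 6P = 2P + 3 → 72 = 8P, so P = 9 and Q = 21.
Expenditure moves from 10×23 = 230 to 9×21 = 189; change = -41.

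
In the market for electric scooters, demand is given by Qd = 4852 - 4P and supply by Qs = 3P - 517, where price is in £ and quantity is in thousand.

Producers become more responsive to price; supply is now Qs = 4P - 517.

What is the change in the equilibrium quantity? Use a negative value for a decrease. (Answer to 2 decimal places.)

+383.50

Solve the original market: 4852 - 4P = 3P - 517, hence P = 767 and Q = 1784.
The new curves are Qd = 4852 - 4P (demand) and Qs = 4P - 517 (supply).
New equilibrium: 4852 - 4P = 4P - 517 ⇒ 5369 = 8P ⇒ P = 671.125, Q = 2167.5.
ΔQ = 2167.5 − 1784 = +383.50.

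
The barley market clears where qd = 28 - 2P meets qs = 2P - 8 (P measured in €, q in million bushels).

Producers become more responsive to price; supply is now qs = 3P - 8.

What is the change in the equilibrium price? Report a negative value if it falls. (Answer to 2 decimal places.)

Before the shock: 28 - 2P = 2P - 8 ⇒ 36 = 4P ⇒ P = 9, q = 10.
The new curves are qd = 28 - 2P (demand) and qs = 3P - 8 (supply).
New equilibrium: 28 - 2P = 3P - 8 ⇒ 36 = 5P ⇒ P = 7.2, q = 13.6.
ΔP = 7.2 − 9 = -1.80.

-1.80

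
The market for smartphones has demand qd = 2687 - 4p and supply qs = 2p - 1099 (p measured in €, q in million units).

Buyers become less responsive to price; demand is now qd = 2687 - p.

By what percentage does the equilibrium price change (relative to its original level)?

Before the shock: 2687 - 4p = 2p - 1099 ⇒ 3786 = 6p ⇒ p = 631, q = 163.
The shock moves the curves to qd = 2687 - p and qs = 2p - 1099.
New equilibrium: 2687 - p = 2p - 1099 ⇒ 3786 = 3p ⇒ p = 1262, q = 1425.
%Δp = (1262 − 631) / 631 × 100 = +100%.

+100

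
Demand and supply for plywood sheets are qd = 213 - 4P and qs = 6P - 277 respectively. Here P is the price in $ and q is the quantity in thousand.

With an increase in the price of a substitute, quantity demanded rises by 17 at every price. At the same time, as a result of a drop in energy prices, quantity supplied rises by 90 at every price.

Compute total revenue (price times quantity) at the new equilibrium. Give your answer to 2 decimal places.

Initially, 213 - 4P = 6P - 277, so 490 = 10P and P = 49, q = 17.
The new curves are qd = 230 - 4P (demand) and qs = 6P - 187 (supply).
Clearing the new market: 230 - 4P = 6P - 187, so P = 41.7 and q = 63.2.
New expenditure = 41.7 × 63.2 = 2635.44.

2635.44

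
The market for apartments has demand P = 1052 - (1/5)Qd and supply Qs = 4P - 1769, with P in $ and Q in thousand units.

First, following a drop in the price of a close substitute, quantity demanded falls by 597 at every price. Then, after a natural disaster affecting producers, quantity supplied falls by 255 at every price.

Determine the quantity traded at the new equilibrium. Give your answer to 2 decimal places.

948.00

Initially, 5260 - 5P = 4P - 1769, so 7029 = 9P and P = 781, Q = 1355.
The new curves are Qd = 4663 - 5P (demand) and Qs = 4P - 2024 (supply).
Equate the new curves: 4663 - 5P = 4P - 2024, giving 6687 = 9P, P = 743, Q = 948.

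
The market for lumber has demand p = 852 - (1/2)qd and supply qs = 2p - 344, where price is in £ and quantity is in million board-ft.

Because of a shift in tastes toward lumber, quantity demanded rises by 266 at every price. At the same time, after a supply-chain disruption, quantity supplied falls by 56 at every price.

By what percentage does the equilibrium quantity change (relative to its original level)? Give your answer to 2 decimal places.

Solve the original market: 1704 - 2p = 2p - 344, hence p = 512 and q = 680.
With the change applied: demand qd = 1970 - 2p, supply qs = 2p - 400.
Clearing the new market: 1970 - 2p = 2p - 400, so p = 592.5 and q = 785.
%Δq = (785 − 680) / 680 × 100 = +15.44%.

+15.44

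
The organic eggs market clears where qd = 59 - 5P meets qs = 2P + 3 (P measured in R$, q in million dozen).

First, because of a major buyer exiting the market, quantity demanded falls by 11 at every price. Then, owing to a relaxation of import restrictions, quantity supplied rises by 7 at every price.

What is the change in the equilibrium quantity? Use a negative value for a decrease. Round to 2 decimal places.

+1.86

Original equilibrium: 59 - 5P = 2P + 3 gives 56 = 7P, so P = 8 and q = 19.
After the shift, demand is qd = 48 - 5P and supply is qs = 2P + 10.
New equilibrium: 48 - 5P = 2P + 10 ⇒ 38 = 7P ⇒ P = 38/7 ≈ 5.4286, q = 146/7 ≈ 20.8571.
Δq = 20.8571 − 19 = +1.86.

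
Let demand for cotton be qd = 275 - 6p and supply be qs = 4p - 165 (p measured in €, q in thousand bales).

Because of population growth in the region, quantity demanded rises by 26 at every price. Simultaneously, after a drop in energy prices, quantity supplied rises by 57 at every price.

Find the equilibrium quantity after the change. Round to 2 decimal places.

55.60

Before the shock: 275 - 6p = 4p - 165 ⇒ 440 = 10p ⇒ p = 44, q = 11.
With the change applied: demand qd = 301 - 6p, supply qs = 4p - 108.
Setting them equal: 301 - 6p = 4p - 108 → 409 = 10p, so p = 40.9 and q = 55.6.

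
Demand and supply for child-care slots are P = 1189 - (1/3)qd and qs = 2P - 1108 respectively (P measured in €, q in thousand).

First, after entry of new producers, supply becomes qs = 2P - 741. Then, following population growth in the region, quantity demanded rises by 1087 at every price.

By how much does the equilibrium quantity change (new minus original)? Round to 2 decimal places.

+655.00

Initially, 3567 - 3P = 2P - 1108, so 4675 = 5P and P = 935, q = 762.
The new curves are qd = 4654 - 3P (demand) and qs = 2P - 741 (supply).
Equate the new curves: 4654 - 3P = 2P - 741, giving 5395 = 5P, P = 1079, q = 1417.
Δq = 1417 − 762 = +655.00.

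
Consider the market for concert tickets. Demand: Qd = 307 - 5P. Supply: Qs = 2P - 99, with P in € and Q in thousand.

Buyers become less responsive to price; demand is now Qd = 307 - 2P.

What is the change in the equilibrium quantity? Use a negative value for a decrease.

Original equilibrium: 307 - 5P = 2P - 99 gives 406 = 7P, so P = 58 and Q = 17.
The new curves are Qd = 307 - 2P (demand) and Qs = 2P - 99 (supply).
New equilibrium: 307 - 2P = 2P - 99 ⇒ 406 = 4P ⇒ P = 101.5, Q = 104.
ΔQ = 104 − 17 = +87.

+87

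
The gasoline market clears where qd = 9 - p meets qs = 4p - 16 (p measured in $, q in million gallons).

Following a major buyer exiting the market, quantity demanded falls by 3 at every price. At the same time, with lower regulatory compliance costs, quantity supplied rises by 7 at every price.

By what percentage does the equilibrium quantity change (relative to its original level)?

-25

Before the shock: 9 - p = 4p - 16 ⇒ 25 = 5p ⇒ p = 5, q = 4.
After the shift, demand is qd = 6 - p and supply is qs = 4p - 9.
Clearing the new market: 6 - p = 4p - 9, so p = 3 and q = 3.
%Δq = (3 − 4) / 4 × 100 = -25%.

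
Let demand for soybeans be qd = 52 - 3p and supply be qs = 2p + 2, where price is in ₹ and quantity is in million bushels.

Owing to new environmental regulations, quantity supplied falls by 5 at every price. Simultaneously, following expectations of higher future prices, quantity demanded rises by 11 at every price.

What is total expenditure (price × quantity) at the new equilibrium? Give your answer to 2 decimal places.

308.88

Before the shock: 52 - 3p = 2p + 2 ⇒ 50 = 5p ⇒ p = 10, q = 22.
After the shift, demand is qd = 63 - 3p and supply is qs = 2p - 3.
Clearing the new market: 63 - 3p = 2p - 3, so p = 13.2 and q = 23.4.
New expenditure = 13.2 × 23.4 = 308.88.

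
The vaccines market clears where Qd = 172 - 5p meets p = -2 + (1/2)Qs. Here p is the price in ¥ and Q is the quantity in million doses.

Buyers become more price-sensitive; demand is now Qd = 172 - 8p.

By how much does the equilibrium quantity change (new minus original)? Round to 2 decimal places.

Original equilibrium: 172 - 5p = 2p + 4 gives 168 = 7p, so p = 24 and Q = 52.
With the change applied: demand Qd = 172 - 8p, supply Qs = 2p + 4.
Clearing the new market: 172 - 8p = 2p + 4, so p = 16.8 and Q = 37.6.
ΔQ = 37.6 − 52 = -14.40.

-14.40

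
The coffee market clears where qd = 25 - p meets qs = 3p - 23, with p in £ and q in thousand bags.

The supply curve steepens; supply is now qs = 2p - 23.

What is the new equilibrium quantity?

9

Original equilibrium: 25 - p = 3p - 23 gives 48 = 4p, so p = 12 and q = 13.
With the change applied: demand qd = 25 - p, supply qs = 2p - 23.
Clearing the new market: 25 - p = 2p - 23, so p = 16 and q = 9.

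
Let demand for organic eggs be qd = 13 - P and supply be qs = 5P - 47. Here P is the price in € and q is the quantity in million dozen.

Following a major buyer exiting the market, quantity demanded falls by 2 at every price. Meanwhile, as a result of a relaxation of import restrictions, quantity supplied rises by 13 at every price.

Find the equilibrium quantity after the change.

3.5

Before the shock: 13 - P = 5P - 47 ⇒ 60 = 6P ⇒ P = 10, q = 3.
The shock moves the curves to qd = 11 - P and qs = 5P - 34.
Setting them equal: 11 - P = 5P - 34 → 45 = 6P, so P = 7.5 and q = 3.5.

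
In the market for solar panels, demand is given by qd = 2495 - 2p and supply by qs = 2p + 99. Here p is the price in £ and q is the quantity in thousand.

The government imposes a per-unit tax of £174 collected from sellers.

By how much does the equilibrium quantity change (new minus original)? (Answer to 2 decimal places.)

Initially, 2495 - 2p = 2p + 99, so 2396 = 4p and p = 599, q = 1297.
Since sellers keep the price net of the tax, the effective supply curve becomes qs = 2p - 249.
New equilibrium: 2495 - 2p = 2p - 249 ⇒ 2744 = 4p ⇒ p = 686, q = 1123.
Δq = 1123 − 1297 = -174.00.

-174.00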